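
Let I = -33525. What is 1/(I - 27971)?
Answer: -1/61496 ≈ -1.6261e-5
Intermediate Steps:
1/(I - 27971) = 1/(-33525 - 27971) = 1/(-61496) = -1/61496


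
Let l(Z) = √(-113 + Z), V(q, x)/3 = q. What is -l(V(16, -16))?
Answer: -I*√65 ≈ -8.0623*I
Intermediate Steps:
V(q, x) = 3*q
-l(V(16, -16)) = -√(-113 + 3*16) = -√(-113 + 48) = -√(-65) = -I*√65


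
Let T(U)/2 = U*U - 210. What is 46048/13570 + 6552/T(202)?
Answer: 478431958/137715145 ≈ 3.4741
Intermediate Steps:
T(U) = -420 + 2*U² (T(U) = 2*(U*U - 210) = 2*(U² - 210) = 2*(-210 + U²) = -420 + 2*U²)
46048/13570 + 6552/T(202) = 46048/13570 + 6552/(-420 + 2*202²) = 46048*(1/13570) + 6552/(-420 + 2*40804) = 23024/6785 + 6552/(-420 + 81608) = 23024/6785 + 6552/81188 = 23024/6785 + 6552*(1/81188) = 23024/6785 + 1638/20297 = 478431958/137715145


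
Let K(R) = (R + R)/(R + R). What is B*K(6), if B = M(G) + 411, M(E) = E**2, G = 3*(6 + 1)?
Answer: 852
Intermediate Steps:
G = 21 (G = 3*7 = 21)
K(R) = 1 (K(R) = (2*R)/((2*R)) = (2*R)*(1/(2*R)) = 1)
B = 852 (B = 21**2 + 411 = 441 + 411 = 852)
B*K(6) = 852*1 = 852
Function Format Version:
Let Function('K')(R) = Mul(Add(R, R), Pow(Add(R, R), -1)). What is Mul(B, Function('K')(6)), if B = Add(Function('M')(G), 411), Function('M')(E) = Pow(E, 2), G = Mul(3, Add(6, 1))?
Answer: 852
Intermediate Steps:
G = 21 (G = Mul(3, 7) = 21)
Function('K')(R) = 1 (Function('K')(R) = Mul(Mul(2, R), Pow(Mul(2, R), -1)) = Mul(Mul(2, R), Mul(Rational(1, 2), Pow(R, -1))) = 1)
B = 852 (B = Add(Pow(21, 2), 411) = Add(441, 411) = 852)
Mul(B, Function('K')(6)) = Mul(852, 1) = 852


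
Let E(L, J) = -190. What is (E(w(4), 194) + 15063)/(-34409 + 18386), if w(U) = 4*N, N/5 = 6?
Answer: -14873/16023 ≈ -0.92823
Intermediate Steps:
N = 30 (N = 5*6 = 30)
w(U) = 120 (w(U) = 4*30 = 120)
(E(w(4), 194) + 15063)/(-34409 + 18386) = (-190 + 15063)/(-34409 + 18386) = 14873/(-16023) = 14873*(-1/16023) = -14873/16023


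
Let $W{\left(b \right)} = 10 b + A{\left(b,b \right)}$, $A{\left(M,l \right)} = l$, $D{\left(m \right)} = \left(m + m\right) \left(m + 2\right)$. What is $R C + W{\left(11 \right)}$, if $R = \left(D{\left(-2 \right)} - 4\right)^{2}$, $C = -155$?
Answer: $-2359$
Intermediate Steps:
$D{\left(m \right)} = 2 m \left(2 + m\right)$
$R = 16$ ($R = \left(2 \left(-2\right) \left(2 - 2\right) - 4\right)^{2} = \left(2 \left(-2\right) 0 - 4\right)^{2} = \left(0 - 4\right)^{2} = \left(-4\right)^{2} = 16$)
$W{\left(b \right)} = 11 b$ ($W{\left(b \right)} = 10 b + b = 11 b$)
$R C + W{\left(11 \right)} = 16 \left(-155\right) + 11 \cdot 11 = -2480 + 121 = -2359$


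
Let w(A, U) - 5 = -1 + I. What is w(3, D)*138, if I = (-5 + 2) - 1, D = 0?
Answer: 0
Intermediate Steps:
I = -4 (I = -3 - 1 = -4)
w(A, U) = 0 (w(A, U) = 5 + (-1 - 4) = 5 - 5 = 0)
w(3, D)*138 = 0*138 = 0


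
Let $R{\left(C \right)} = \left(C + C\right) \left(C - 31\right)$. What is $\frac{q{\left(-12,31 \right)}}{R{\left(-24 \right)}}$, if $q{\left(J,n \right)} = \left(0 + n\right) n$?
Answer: $\frac{961}{2640} \approx 0.36402$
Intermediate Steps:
$R{\left(C \right)} = 2 C \left(-31 + C\right)$
$q{\left(J,n \right)} = n^{2}$ ($q{\left(J,n \right)} = n n = n^{2}$)
$\frac{q{\left(-12,31 \right)}}{R{\left(-24 \right)}} = \frac{31^{2}}{2 \left(-24\right) \left(-31 - 24\right)} = \frac{961}{2 \left(-24\right) \left(-55\right)} = \frac{961}{2640}$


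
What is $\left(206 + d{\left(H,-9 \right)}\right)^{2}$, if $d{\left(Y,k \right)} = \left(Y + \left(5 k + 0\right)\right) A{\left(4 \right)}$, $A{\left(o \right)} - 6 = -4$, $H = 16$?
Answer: $21904$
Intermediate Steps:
$A{\left(o \right)} = 2$ ($A{\left(o \right)} = 6 - 4 = 2$)
$d{\left(Y,k \right)} = 2 Y + 10 k$ ($d{\left(Y,k \right)} = \left(Y + \left(5 k + 0\right)\right) 2 = \left(Y + 5 k\right) 2 = 2 Y + 10 k$)
$\left(206 + d{\left(H,-9 \right)}\right)^{2} = \left(206 + \left(2 \cdot 16 + 10 \left(-9\right)\right)\right)^{2} = \left(206 + \left(32 - 90\right)\right)^{2} = \left(206 - 58\right)^{2} = 148^{2} = 21904$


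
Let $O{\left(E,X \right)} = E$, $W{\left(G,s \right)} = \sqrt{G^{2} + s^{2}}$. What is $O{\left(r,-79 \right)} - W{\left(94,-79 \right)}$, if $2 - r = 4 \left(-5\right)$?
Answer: $22 - \sqrt{15077} \approx -100.79$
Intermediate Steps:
$r = 22$ ($r = 2 - 4 \left(-5\right) = 2 - -20 = 2 + 20 = 22$)
$O{\left(r,-79 \right)} - W{\left(94,-79 \right)} = 22 - \sqrt{94^{2} + \left(-79\right)^{2}} = 22 - \sqrt{8836 + 6241} = 22 - \sqrt{15077}$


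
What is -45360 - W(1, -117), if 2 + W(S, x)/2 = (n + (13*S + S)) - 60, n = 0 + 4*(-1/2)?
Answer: -45260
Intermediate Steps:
n = -2 (n = 0 + 4*(-1*½) = 0 + 4*(-½) = 0 - 2 = -2)
W(S, x) = -128 + 28*S (W(S, x) = -4 + 2*((-2 + (13*S + S)) - 60) = -4 + 2*((-2 + 14*S) - 60) = -4 + 2*(-62 + 14*S) = -4 + (-124 + 28*S) = -128 + 28*S)
-45360 - W(1, -117) = -45360 - (-128 + 28*1) = -45360 - (-128 + 28) = -45360 - 1*(-100) = -45360 + 100 = -45260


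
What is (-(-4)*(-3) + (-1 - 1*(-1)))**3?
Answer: -1728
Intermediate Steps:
(-(-4)*(-3) + (-1 - 1*(-1)))**3 = (-1*12 + (-1 + 1))**3 = (-12 + 0)**3 = (-12)**3 = -1728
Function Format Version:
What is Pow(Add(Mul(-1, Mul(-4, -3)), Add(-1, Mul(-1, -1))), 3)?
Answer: -1728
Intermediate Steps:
Pow(Add(Mul(-1, Mul(-4, -3)), Add(-1, Mul(-1, -1))), 3) = Pow(Add(Mul(-1, 12), Add(-1, 1)), 3) = Pow(Add(-12, 0), 3) = Pow(-12, 3) = -1728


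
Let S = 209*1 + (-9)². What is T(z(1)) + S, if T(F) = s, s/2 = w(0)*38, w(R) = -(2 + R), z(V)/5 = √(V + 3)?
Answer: 138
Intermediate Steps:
z(V) = 5*√(3 + V) (z(V) = 5*√(V + 3) = 5*√(3 + V))
w(R) = -2 - R
s = -152 (s = 2*((-2 - 1*0)*38) = 2*((-2 + 0)*38) = 2*(-2*38) = 2*(-76) = -152)
S = 290 (S = 209 + 81 = 290)
T(F) = -152
T(z(1)) + S = -152 + 290 = 138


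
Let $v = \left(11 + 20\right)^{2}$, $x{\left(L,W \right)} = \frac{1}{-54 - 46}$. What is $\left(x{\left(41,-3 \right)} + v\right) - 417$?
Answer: $\frac{54399}{100} \approx 543.99$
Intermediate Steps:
$x{\left(L,W \right)} = - \frac{1}{100}$ ($x{\left(L,W \right)} = \frac{1}{-100} = - \frac{1}{100}$)
$v = 961$ ($v = 31^{2} = 961$)
$\left(x{\left(41,-3 \right)} + v\right) - 417 = \left(- \frac{1}{100} + 961\right) - 417 = \frac{96099}{100} - 417 = \frac{54399}{100}$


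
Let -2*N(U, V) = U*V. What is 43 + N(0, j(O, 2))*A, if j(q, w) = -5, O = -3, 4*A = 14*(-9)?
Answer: 43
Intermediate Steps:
A = -63/2 (A = (14*(-9))/4 = (¼)*(-126) = -63/2 ≈ -31.500)
N(U, V) = -U*V/2
43 + N(0, j(O, 2))*A = 43 - ½*0*(-5)*(-63/2) = 43 + 0*(-63/2) = 43 + 0 = 43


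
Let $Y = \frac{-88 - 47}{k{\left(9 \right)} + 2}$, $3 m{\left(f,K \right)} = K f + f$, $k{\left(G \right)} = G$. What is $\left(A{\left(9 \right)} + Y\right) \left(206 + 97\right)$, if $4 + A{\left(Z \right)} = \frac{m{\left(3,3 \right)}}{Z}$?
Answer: $- \frac{158267}{33} \approx -4796.0$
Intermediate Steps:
$m{\left(f,K \right)} = \frac{f}{3} + \frac{K f}{3}$ ($m{\left(f,K \right)} = \frac{K f + f}{3} = \frac{f + K f}{3} = \frac{f}{3} + \frac{K f}{3}$)
$Y = - \frac{135}{11}$ ($Y = \frac{-88 - 47}{9 + 2} = - \frac{135}{11} \approx -12.273$)
$A{\left(Z \right)} = -4 + \frac{4}{Z}$ ($A{\left(Z \right)} = -4 + \frac{\frac{1}{3} \cdot 3 \left(1 + 3\right)}{Z} = -4 + \frac{\frac{1}{3} \cdot 3 \cdot 4}{Z} = -4 + \frac{4}{Z}$)
$\left(A{\left(9 \right)} + Y\right) \left(206 + 97\right) = \left(\left(-4 + \frac{4}{9}\right) - \frac{135}{11}\right) \left(206 + 97\right) = \left(\left(-4 + 4 \cdot \frac{1}{9}\right) - \frac{135}{11}\right) 303 = \left(\left(-4 + \frac{4}{9}\right) - \frac{135}{11}\right) 303 = \left(- \frac{32}{9} - \frac{135}{11}\right) 303 = \left(- \frac{1567}{99}\right) 303 = - \frac{158267}{33}$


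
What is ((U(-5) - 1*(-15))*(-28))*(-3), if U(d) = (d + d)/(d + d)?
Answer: 1344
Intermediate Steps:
U(d) = 1 (U(d) = (2*d)/((2*d)) = (2*d)*(1/(2*d)) = 1)
((U(-5) - 1*(-15))*(-28))*(-3) = ((1 - 1*(-15))*(-28))*(-3) = ((1 + 15)*(-28))*(-3) = (16*(-28))*(-3) = -448*(-3) = 1344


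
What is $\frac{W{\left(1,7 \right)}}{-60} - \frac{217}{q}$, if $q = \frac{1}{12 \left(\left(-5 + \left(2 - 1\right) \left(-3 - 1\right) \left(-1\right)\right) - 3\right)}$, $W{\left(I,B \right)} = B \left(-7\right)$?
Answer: $\frac{625009}{60} \approx 10417.0$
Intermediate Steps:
$W{\left(I,B \right)} = - 7 B$
$q = - \frac{1}{48}$ ($q = \frac{1}{12 \left(\left(-5 + 1 \left(-4\right) \left(-1\right)\right) - 3\right)} = \frac{1}{12 \left(\left(-5 - -4\right) - 3\right)} = \frac{1}{12 \left(\left(-5 + 4\right) - 3\right)} = \frac{1}{12 \left(-1 - 3\right)} = \frac{1}{12 \left(-4\right)} = \frac{1}{-48} = - \frac{1}{48} \approx -0.020833$)
$\frac{W{\left(1,7 \right)}}{-60} - \frac{217}{q} = \frac{\left(-7\right) 7}{-60} - \frac{217}{- \frac{1}{48}} = \left(-49\right) \left(- \frac{1}{60}\right) - -10416 = \frac{49}{60} + 10416 = \frac{625009}{60}$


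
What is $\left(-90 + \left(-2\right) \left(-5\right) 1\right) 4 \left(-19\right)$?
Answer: $6080$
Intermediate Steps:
$\left(-90 + \left(-2\right) \left(-5\right) 1\right) 4 \left(-19\right) = \left(-90 + 10 \cdot 1\right) \left(-76\right) = \left(-90 + 10\right) \left(-76\right) = \left(-80\right) \left(-76\right) = 6080$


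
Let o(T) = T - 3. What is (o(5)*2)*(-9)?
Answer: -36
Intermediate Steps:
o(T) = -3 + T
(o(5)*2)*(-9) = ((-3 + 5)*2)*(-9) = (2*2)*(-9) = 4*(-9) = -36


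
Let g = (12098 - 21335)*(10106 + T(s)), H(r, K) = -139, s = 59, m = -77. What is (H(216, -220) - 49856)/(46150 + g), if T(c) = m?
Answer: 49995/92591723 ≈ 0.00053995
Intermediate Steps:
T(c) = -77
g = -92637873 (g = (12098 - 21335)*(10106 - 77) = -9237*10029 = -92637873)
(H(216, -220) - 49856)/(46150 + g) = (-139 - 49856)/(46150 - 92637873) = -49995/(-92591723) = -49995*(-1/92591723) = 49995/92591723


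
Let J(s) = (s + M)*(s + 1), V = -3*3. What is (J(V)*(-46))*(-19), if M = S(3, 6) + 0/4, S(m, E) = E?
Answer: 20976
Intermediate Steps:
M = 6 (M = 6 + 0/4 = 6 + 0*(¼) = 6 + 0 = 6)
V = -9
J(s) = (1 + s)*(6 + s) (J(s) = (s + 6)*(s + 1) = (6 + s)*(1 + s) = (1 + s)*(6 + s))
(J(V)*(-46))*(-19) = ((6 + (-9)² + 7*(-9))*(-46))*(-19) = ((6 + 81 - 63)*(-46))*(-19) = (24*(-46))*(-19) = -1104*(-19) = 20976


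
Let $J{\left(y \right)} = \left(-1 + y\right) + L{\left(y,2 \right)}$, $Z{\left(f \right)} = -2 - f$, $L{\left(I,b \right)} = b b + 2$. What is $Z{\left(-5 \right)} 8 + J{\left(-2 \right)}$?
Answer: $27$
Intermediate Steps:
$L{\left(I,b \right)} = 2 + b^{2}$ ($L{\left(I,b \right)} = b^{2} + 2 = 2 + b^{2}$)
$J{\left(y \right)} = 5 + y$ ($J{\left(y \right)} = \left(-1 + y\right) + \left(2 + 2^{2}\right) = \left(-1 + y\right) + \left(2 + 4\right) = \left(-1 + y\right) + 6 = 5 + y$)
$Z{\left(-5 \right)} 8 + J{\left(-2 \right)} = \left(-2 - -5\right) 8 + \left(5 - 2\right) = \left(-2 + 5\right) 8 + 3 = 3 \cdot 8 + 3 = 24 + 3 = 27$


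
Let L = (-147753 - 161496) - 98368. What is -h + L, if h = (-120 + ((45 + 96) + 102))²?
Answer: -422746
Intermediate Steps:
L = -407617 (L = -309249 - 98368 = -407617)
h = 15129 (h = (-120 + (141 + 102))² = (-120 + 243)² = 123² = 15129)
-h + L = -1*15129 - 407617 = -15129 - 407617 = -422746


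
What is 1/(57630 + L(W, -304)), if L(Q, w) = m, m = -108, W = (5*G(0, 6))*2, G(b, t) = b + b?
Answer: 1/57522 ≈ 1.7385e-5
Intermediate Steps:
G(b, t) = 2*b
W = 0 (W = (5*(2*0))*2 = (5*0)*2 = 0*2 = 0)
L(Q, w) = -108
1/(57630 + L(W, -304)) = 1/(57630 - 108) = 1/57522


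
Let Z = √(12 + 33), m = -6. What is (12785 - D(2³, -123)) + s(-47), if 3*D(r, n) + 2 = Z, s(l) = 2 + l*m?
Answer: 39209/3 - √5 ≈ 13067.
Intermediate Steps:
Z = 3*√5 (Z = √45 = 3*√5 ≈ 6.7082)
s(l) = 2 - 6*l (s(l) = 2 + l*(-6) = 2 - 6*l)
D(r, n) = -⅔ + √5 (D(r, n) = -⅔ + (3*√5)/3 = -⅔ + √5)
(12785 - D(2³, -123)) + s(-47) = (12785 - (-⅔ + √5)) + (2 - 6*(-47)) = (12785 + (⅔ - √5)) + (2 + 282) = (38357/3 - √5) + 284 = 39209/3 - √5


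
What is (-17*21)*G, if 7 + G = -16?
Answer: 8211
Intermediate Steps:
G = -23 (G = -7 - 16 = -23)
(-17*21)*G = -17*21*(-23) = -357*(-23) = 8211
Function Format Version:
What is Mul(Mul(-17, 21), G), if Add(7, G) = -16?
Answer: 8211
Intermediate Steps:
G = -23 (G = Add(-7, -16) = -23)
Mul(Mul(-17, 21), G) = Mul(Mul(-17, 21), -23) = Mul(-357, -23) = 8211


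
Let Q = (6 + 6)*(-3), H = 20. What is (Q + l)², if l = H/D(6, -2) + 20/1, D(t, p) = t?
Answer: 1444/9 ≈ 160.44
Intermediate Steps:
Q = -36 (Q = 12*(-3) = -36)
l = 70/3 (l = 20/6 + 20/1 = 20*(⅙) + 20*1 = 10/3 + 20 = 70/3 ≈ 23.333)
(Q + l)² = (-36 + 70/3)² = (-38/3)² = 1444/9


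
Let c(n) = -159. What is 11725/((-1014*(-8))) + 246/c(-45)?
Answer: -43759/429936 ≈ -0.10178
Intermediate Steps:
11725/((-1014*(-8))) + 246/c(-45) = 11725/((-1014*(-8))) + 246/(-159) = 11725/8112 + 246*(-1/159) = 11725*(1/8112) - 82/53 = 11725/8112 - 82/53 = -43759/429936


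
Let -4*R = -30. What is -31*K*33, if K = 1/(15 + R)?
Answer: -682/15 ≈ -45.467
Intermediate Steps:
R = 15/2 (R = -1/4*(-30) = 15/2 ≈ 7.5000)
K = 2/45 (K = 1/(15 + 15/2) = 1/(45/2) = 2/45 ≈ 0.044444)
-31*K*33 = -31*2/45*33 = -62/45*33 = -682/15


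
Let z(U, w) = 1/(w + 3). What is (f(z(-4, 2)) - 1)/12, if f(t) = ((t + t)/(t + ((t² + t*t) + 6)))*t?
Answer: -155/1884 ≈ -0.082272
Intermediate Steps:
z(U, w) = 1/(3 + w)
f(t) = 2*t²/(6 + t + 2*t²) (f(t) = ((2*t)/(t + ((t² + t²) + 6)))*t = ((2*t)/(t + (2*t² + 6)))*t = ((2*t)/(t + (6 + 2*t²)))*t = ((2*t)/(6 + t + 2*t²))*t = (2*t/(6 + t + 2*t²))*t = 2*t²/(6 + t + 2*t²))
(f(z(-4, 2)) - 1)/12 = (2*(1/(3 + 2))²/(6 + 1/(3 + 2) + 2*(1/(3 + 2))²) - 1)/12 = (2*(1/5)²/(6 + 1/5 + 2*(1/5)²) - 1)/12 = (2*(⅕)²/(6 + ⅕ + 2*(⅕)²) - 1)/12 = (2*(1/25)/(6 + ⅕ + 2*(1/25)) - 1)/12 = (2*(1/25)/(6 + ⅕ + 2/25) - 1)/12 = (2*(1/25)/(157/25) - 1)/12 = (2*(1/25)*(25/157) - 1)/12 = (2/157 - 1)/12 = (1/12)*(-155/157) = -155/1884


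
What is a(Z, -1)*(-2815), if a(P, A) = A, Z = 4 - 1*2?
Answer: 2815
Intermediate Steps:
Z = 2 (Z = 4 - 2 = 2)
a(Z, -1)*(-2815) = -1*(-2815) = 2815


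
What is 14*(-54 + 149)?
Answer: 1330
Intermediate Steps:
14*(-54 + 149) = 14*95 = 1330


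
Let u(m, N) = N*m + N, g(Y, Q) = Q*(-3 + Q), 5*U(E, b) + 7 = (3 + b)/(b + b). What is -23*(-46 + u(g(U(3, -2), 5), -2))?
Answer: 1564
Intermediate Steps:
U(E, b) = -7/5 + (3 + b)/(10*b) (U(E, b) = -7/5 + ((3 + b)/(b + b))/5 = -7/5 + ((3 + b)/((2*b)))/5 = -7/5 + ((3 + b)*(1/(2*b)))/5 = -7/5 + ((3 + b)/(2*b))/5 = -7/5 + (3 + b)/(10*b))
u(m, N) = N + N*m
-23*(-46 + u(g(U(3, -2), 5), -2)) = -23*(-46 - 2*(1 + 5*(-3 + 5))) = -23*(-46 - 2*(1 + 5*2)) = -23*(-46 - 2*(1 + 10)) = -23*(-46 - 2*11) = -23*(-46 - 22) = -23*(-68) = 1564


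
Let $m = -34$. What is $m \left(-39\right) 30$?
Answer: $39780$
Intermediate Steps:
$m \left(-39\right) 30 = \left(-34\right) \left(-39\right) 30 = 1326 \cdot 30 = 39780$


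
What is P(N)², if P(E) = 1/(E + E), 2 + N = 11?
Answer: 1/324 ≈ 0.0030864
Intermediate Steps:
N = 9 (N = -2 + 11 = 9)
P(E) = 1/(2*E)
P(N)² = ((½)/9)² = ((½)*(⅑))² = (1/18)² = 1/324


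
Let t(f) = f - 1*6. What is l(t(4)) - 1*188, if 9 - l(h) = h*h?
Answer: -183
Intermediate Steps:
t(f) = -6 + f (t(f) = f - 6 = -6 + f)
l(h) = 9 - h**2 (l(h) = 9 - h*h = 9 - h**2)
l(t(4)) - 1*188 = (9 - (-6 + 4)**2) - 1*188 = (9 - 1*(-2)**2) - 188 = (9 - 1*4) - 188 = (9 - 4) - 188 = 5 - 188 = -183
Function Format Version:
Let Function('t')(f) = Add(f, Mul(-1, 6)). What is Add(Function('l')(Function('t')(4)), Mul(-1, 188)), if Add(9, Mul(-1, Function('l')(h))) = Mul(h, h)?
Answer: -183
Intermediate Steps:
Function('t')(f) = Add(-6, f) (Function('t')(f) = Add(f, -6) = Add(-6, f))
Function('l')(h) = Add(9, Mul(-1, Pow(h, 2))) (Function('l')(h) = Add(9, Mul(-1, Mul(h, h))) = Add(9, Mul(-1, Pow(h, 2))))
Add(Function('l')(Function('t')(4)), Mul(-1, 188)) = Add(Add(9, Mul(-1, Pow(Add(-6, 4), 2))), Mul(-1, 188)) = Add(Add(9, Mul(-1, Pow(-2, 2))), -188) = Add(Add(9, Mul(-1, 4)), -188) = Add(Add(9, -4), -188) = Add(5, -188) = -183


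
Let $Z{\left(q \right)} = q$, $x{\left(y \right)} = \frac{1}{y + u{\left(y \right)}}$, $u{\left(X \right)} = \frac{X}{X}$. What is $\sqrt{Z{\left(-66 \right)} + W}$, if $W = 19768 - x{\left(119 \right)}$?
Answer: $\frac{\sqrt{70927170}}{60} \approx 140.36$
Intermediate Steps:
$u{\left(X \right)} = 1$
$x{\left(y \right)} = \frac{1}{1 + y}$ ($x{\left(y \right)} = \frac{1}{y + 1} = \frac{1}{1 + y}$)
$W = \frac{2372159}{120}$ ($W = 19768 - \frac{1}{1 + 119} = 19768 - \frac{1}{120} = \frac{2372159}{120} \approx 19768.0$)
$\sqrt{Z{\left(-66 \right)} + W} = \sqrt{-66 + \frac{2372159}{120}} = \sqrt{\frac{2364239}{120}} = \frac{\sqrt{70927170}}{60}$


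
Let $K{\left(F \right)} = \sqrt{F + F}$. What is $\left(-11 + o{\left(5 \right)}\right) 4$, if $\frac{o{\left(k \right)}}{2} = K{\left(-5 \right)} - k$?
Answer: $-84 + 8 i \sqrt{10} \approx -84.0 + 25.298 i$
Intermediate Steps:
$K{\left(F \right)} = \sqrt{2} \sqrt{F}$ ($K{\left(F \right)} = \sqrt{2 F} = \sqrt{2} \sqrt{F}$)
$o{\left(k \right)} = - 2 k + 2 i \sqrt{10}$ ($o{\left(k \right)} = 2 \left(\sqrt{2} \sqrt{-5} - k\right) = 2 \left(\sqrt{2} i \sqrt{5} - k\right) = 2 \left(i \sqrt{10} - k\right) = 2 \left(- k + i \sqrt{10}\right) = - 2 k + 2 i \sqrt{10}$)
$\left(-11 + o{\left(5 \right)}\right) 4 = \left(-11 + \left(\left(-2\right) 5 + 2 i \sqrt{10}\right)\right) 4 = \left(-11 - \left(10 - 2 i \sqrt{10}\right)\right) 4 = \left(-21 + 2 i \sqrt{10}\right) 4 = -84 + 8 i \sqrt{10}$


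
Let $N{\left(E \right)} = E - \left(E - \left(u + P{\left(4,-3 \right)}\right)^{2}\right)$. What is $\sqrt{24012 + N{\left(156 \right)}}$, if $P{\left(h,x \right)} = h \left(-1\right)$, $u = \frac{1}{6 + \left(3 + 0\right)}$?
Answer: $\frac{\sqrt{1946197}}{9} \approx 155.01$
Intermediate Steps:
$u = \frac{1}{9}$ ($u = \frac{1}{6 + 3} = \frac{1}{9} \approx 0.11111$)
$P{\left(h,x \right)} = - h$
$N{\left(E \right)} = \frac{1225}{81}$ ($N{\left(E \right)} = E - \left(E - \left(\frac{1}{9} - 4\right)^{2}\right) = E - \left(- \frac{1225}{81} + E\right) = \frac{1225}{81}$)
$\sqrt{24012 + N{\left(156 \right)}} = \sqrt{24012 + \frac{1225}{81}} = \sqrt{\frac{1946197}{81}} = \frac{\sqrt{1946197}}{9}$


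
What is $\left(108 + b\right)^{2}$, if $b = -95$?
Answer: $169$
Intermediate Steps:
$\left(108 + b\right)^{2} = \left(108 - 95\right)^{2} = 13^{2} = 169$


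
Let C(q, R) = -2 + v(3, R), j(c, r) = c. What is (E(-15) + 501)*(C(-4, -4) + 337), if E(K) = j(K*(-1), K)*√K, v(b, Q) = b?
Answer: 169338 + 5070*I*√15 ≈ 1.6934e+5 + 19636.0*I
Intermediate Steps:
E(K) = -K^(3/2) (E(K) = (K*(-1))*√K = (-K)*√K = -K^(3/2))
C(q, R) = 1 (C(q, R) = -2 + 3 = 1)
(E(-15) + 501)*(C(-4, -4) + 337) = (-(-15)^(3/2) + 501)*(1 + 337) = (-(-15)*I*√15 + 501)*338 = (15*I*√15 + 501)*338 = (501 + 15*I*√15)*338 = 169338 + 5070*I*√15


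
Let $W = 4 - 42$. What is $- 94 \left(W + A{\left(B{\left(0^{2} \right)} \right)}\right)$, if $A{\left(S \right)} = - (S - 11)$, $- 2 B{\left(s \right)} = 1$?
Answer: $2491$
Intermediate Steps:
$B{\left(s \right)} = - \frac{1}{2}$ ($B{\left(s \right)} = \left(- \frac{1}{2}\right) 1 = - \frac{1}{2}$)
$A{\left(S \right)} = 11 - S$ ($A{\left(S \right)} = - (-11 + S) = 11 - S$)
$W = -38$ ($W = 4 - 42 = -38$)
$- 94 \left(W + A{\left(B{\left(0^{2} \right)} \right)}\right) = - 94 \left(-38 + \left(11 - - \frac{1}{2}\right)\right) = - 94 \left(-38 + \left(11 + \frac{1}{2}\right)\right) = - 94 \left(-38 + \frac{23}{2}\right) = \left(-94\right) \left(- \frac{53}{2}\right) = 2491$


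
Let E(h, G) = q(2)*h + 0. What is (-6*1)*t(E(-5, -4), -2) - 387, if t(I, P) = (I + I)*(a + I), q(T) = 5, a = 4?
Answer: -6687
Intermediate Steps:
E(h, G) = 5*h (E(h, G) = 5*h + 0 = 5*h)
t(I, P) = 2*I*(4 + I) (t(I, P) = (I + I)*(4 + I) = (2*I)*(4 + I) = 2*I*(4 + I))
(-6*1)*t(E(-5, -4), -2) - 387 = (-6*1)*(2*(5*(-5))*(4 + 5*(-5))) - 387 = -12*(-25)*(4 - 25) - 387 = -12*(-25)*(-21) - 387 = -6*1050 - 387 = -6300 - 387 = -6687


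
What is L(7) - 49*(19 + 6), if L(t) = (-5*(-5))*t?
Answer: -1050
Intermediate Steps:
L(t) = 25*t
L(7) - 49*(19 + 6) = 25*7 - 49*(19 + 6) = 175 - 49*25 = 175 - 1225 = -1050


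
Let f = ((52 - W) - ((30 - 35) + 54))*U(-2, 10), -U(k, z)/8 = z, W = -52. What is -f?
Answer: 4400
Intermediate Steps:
U(k, z) = -8*z
f = -4400 (f = ((52 - 1*(-52)) - ((30 - 35) + 54))*(-8*10) = ((52 + 52) - (-5 + 54))*(-80) = (104 - 1*49)*(-80) = (104 - 49)*(-80) = 55*(-80) = -4400)
-f = -1*(-4400) = 4400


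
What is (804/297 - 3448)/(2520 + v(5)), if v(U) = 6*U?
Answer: -170542/126225 ≈ -1.3511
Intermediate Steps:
(804/297 - 3448)/(2520 + v(5)) = (804/297 - 3448)/(2520 + 6*5) = (804*(1/297) - 3448)/(2520 + 30) = (268/99 - 3448)/2550 = -341084/99*1/2550 = -170542/126225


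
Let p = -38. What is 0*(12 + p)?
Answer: 0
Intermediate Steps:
0*(12 + p) = 0*(12 - 38) = 0*(-26) = 0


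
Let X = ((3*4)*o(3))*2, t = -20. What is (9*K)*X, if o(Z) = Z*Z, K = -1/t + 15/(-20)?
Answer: -6804/5 ≈ -1360.8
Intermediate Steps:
K = -7/10 (K = -1/(-20) + 15/(-20) = -1*(-1/20) + 15*(-1/20) = 1/20 - ¾ = -7/10 ≈ -0.70000)
o(Z) = Z²
X = 216 (X = ((3*4)*3²)*2 = (12*9)*2 = 108*2 = 216)
(9*K)*X = (9*(-7/10))*216 = -63/10*216 = -6804/5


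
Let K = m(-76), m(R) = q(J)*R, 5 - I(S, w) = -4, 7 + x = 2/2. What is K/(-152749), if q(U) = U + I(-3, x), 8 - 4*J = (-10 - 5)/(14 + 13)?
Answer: 7619/1374741 ≈ 0.0055421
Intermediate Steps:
x = -6 (x = -7 + 2/2 = -7 + 2*(½) = -7 + 1 = -6)
I(S, w) = 9 (I(S, w) = 5 - 1*(-4) = 5 + 4 = 9)
J = 77/36 (J = 2 - (-10 - 5)/(4*(14 + 13)) = 2 - (-15)/(4*27) = 2 - ¼*(-5/9) = 2 + 5/36 = 77/36 ≈ 2.1389)
q(U) = 9 + U (q(U) = U + 9 = 9 + U)
m(R) = 401*R/36 (m(R) = (9 + 77/36)*R = 401*R/36)
K = -7619/9 (K = (401/36)*(-76) = -7619/9 ≈ -846.56)
K/(-152749) = -7619/9/(-152749) = -7619/9*(-1/152749) = 7619/1374741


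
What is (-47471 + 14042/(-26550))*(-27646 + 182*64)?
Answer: 170876141812/225 ≈ 7.5945e+8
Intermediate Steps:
(-47471 + 14042/(-26550))*(-27646 + 182*64) = (-47471 + 14042*(-1/26550))*(-27646 + 11648) = (-47471 - 119/225)*(-15998) = -10681094/225*(-15998) = 170876141812/225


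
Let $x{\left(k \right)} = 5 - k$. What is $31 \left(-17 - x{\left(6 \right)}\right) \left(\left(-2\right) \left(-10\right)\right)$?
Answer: $-9920$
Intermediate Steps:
$31 \left(-17 - x{\left(6 \right)}\right) \left(\left(-2\right) \left(-10\right)\right) = 31 \left(-17 - \left(5 - 6\right)\right) \left(\left(-2\right) \left(-10\right)\right) = 31 \left(-17 - \left(5 - 6\right)\right) 20 = 31 \left(-17 - -1\right) 20 = 31 \left(-17 + 1\right) 20 = 31 \left(-16\right) 20 = \left(-496\right) 20 = -9920$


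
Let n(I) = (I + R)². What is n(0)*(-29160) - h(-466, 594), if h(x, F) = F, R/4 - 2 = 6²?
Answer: -673713234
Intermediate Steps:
R = 152 (R = 8 + 4*6² = 8 + 4*36 = 8 + 144 = 152)
n(I) = (152 + I)² (n(I) = (I + 152)² = (152 + I)²)
n(0)*(-29160) - h(-466, 594) = (152 + 0)²*(-29160) - 1*594 = 152²*(-29160) - 594 = 23104*(-29160) - 594 = -673712640 - 594 = -673713234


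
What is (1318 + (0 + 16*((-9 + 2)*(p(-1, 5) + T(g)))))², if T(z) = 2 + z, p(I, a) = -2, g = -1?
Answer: 2044900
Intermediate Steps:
(1318 + (0 + 16*((-9 + 2)*(p(-1, 5) + T(g)))))² = (1318 + (0 + 16*((-9 + 2)*(-2 + (2 - 1)))))² = (1318 + (0 + 16*(-7*(-2 + 1))))² = (1318 + (0 + 16*(-7*(-1))))² = (1318 + (0 + 16*7))² = (1318 + (0 + 112))² = (1318 + 112)² = 1430² = 2044900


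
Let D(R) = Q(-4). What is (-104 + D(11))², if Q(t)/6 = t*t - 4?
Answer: 1024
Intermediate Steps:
Q(t) = -24 + 6*t² (Q(t) = 6*(t*t - 4) = 6*(t² - 4) = 6*(-4 + t²) = -24 + 6*t²)
D(R) = 72 (D(R) = -24 + 6*(-4)² = -24 + 6*16 = -24 + 96 = 72)
(-104 + D(11))² = (-104 + 72)² = (-32)² = 1024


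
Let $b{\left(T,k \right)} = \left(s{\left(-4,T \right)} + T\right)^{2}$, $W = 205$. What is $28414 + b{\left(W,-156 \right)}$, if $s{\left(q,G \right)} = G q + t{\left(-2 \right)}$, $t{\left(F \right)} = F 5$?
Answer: $419039$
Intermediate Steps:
$t{\left(F \right)} = 5 F$
$s{\left(q,G \right)} = -10 + G q$ ($s{\left(q,G \right)} = G q + 5 \left(-2\right) = G q - 10 = -10 + G q$)
$b{\left(T,k \right)} = \left(-10 - 3 T\right)^{2}$ ($b{\left(T,k \right)} = \left(\left(-10 + T \left(-4\right)\right) + T\right)^{2} = \left(\left(-10 - 4 T\right) + T\right)^{2} = \left(-10 - 3 T\right)^{2}$)
$28414 + b{\left(W,-156 \right)} = 28414 + \left(10 + 3 \cdot 205\right)^{2} = 28414 + \left(10 + 615\right)^{2} = 28414 + 625^{2} = 28414 + 390625 = 419039$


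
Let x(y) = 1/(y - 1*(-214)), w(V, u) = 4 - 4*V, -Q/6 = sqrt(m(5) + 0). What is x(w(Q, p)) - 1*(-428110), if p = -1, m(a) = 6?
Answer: 9432975849/22034 - 6*sqrt(6)/11017 ≈ 4.2811e+5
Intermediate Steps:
Q = -6*sqrt(6) (Q = -6*sqrt(6 + 0) = -6*sqrt(6) ≈ -14.697)
x(y) = 1/(214 + y) (x(y) = 1/(y + 214) = 1/(214 + y))
x(w(Q, p)) - 1*(-428110) = 1/(214 + (4 - (-24)*sqrt(6))) - 1*(-428110) = 1/(214 + (4 + 24*sqrt(6))) + 428110 = 1/(218 + 24*sqrt(6)) + 428110 = 428110 + 1/(218 + 24*sqrt(6))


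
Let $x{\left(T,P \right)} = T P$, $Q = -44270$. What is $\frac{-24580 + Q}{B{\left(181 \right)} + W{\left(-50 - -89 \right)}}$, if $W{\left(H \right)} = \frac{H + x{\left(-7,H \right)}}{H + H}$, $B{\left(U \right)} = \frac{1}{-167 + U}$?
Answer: $\frac{963900}{41} \approx 23510.0$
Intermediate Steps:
$x{\left(T,P \right)} = P T$
$W{\left(H \right)} = -3$ ($W{\left(H \right)} = \frac{H + H \left(-7\right)}{H + H} = \frac{H - 7 H}{2 H} = - 6 H \frac{1}{2 H} = -3$)
$\frac{-24580 + Q}{B{\left(181 \right)} + W{\left(-50 - -89 \right)}} = \frac{-24580 - 44270}{\frac{1}{-167 + 181} - 3} = - \frac{68850}{\frac{1}{14} - 3} = - \frac{68850}{- \frac{41}{14}} = \left(-68850\right) \left(- \frac{14}{41}\right) = \frac{963900}{41}$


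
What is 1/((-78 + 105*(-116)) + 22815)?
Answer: 1/10557 ≈ 9.4724e-5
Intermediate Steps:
1/((-78 + 105*(-116)) + 22815) = 1/((-78 - 12180) + 22815) = 1/(-12258 + 22815) = 1/10557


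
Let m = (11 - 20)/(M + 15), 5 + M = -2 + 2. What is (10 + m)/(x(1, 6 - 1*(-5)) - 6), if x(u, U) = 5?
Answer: -91/10 ≈ -9.1000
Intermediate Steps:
M = -5 (M = -5 + (-2 + 2) = -5 + 0 = -5)
m = -9/10 (m = (11 - 20)/(-5 + 15) = -9/10 ≈ -0.90000)
(10 + m)/(x(1, 6 - 1*(-5)) - 6) = (10 - 9/10)/(5 - 6) = (91/10)/(-1) = -1*91/10 = -91/10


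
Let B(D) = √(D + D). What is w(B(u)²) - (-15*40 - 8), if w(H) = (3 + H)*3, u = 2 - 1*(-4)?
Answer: 653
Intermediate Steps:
u = 6 (u = 2 + 4 = 6)
B(D) = √2*√D (B(D) = √(2*D) = √2*√D)
w(H) = 9 + 3*H
w(B(u)²) - (-15*40 - 8) = (9 + 3*(√2*√6)²) - (-15*40 - 8) = (9 + 3*(2*√3)²) - (-600 - 8) = (9 + 3*12) - 1*(-608) = (9 + 36) + 608 = 45 + 608 = 653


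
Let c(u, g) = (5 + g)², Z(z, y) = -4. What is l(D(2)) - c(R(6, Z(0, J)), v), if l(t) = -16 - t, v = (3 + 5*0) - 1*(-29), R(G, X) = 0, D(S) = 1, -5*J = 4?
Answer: -1386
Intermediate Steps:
J = -⅘ (J = -⅕*4 = -⅘ ≈ -0.80000)
v = 32 (v = (3 + 0) + 29 = 3 + 29 = 32)
l(D(2)) - c(R(6, Z(0, J)), v) = (-16 - 1*1) - (5 + 32)² = (-16 - 1) - 1*37² = -17 - 1*1369 = -17 - 1369 = -1386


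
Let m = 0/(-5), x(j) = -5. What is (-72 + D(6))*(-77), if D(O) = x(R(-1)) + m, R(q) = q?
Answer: 5929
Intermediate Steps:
m = 0 (m = 0*(-⅕) = 0)
D(O) = -5 (D(O) = -5 + 0 = -5)
(-72 + D(6))*(-77) = (-72 - 5)*(-77) = -77*(-77) = 5929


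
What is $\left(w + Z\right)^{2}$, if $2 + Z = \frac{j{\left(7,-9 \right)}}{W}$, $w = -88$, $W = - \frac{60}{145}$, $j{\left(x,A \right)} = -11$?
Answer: $\frac{579121}{144} \approx 4021.7$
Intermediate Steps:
$W = - \frac{12}{29}$ ($W = \left(-60\right) \frac{1}{145} = - \frac{12}{29} \approx -0.41379$)
$Z = \frac{295}{12}$ ($Z = -2 - \frac{11}{- \frac{12}{29}} = -2 - - \frac{319}{12} = -2 + \frac{319}{12} = \frac{295}{12} \approx 24.583$)
$\left(w + Z\right)^{2} = \left(-88 + \frac{295}{12}\right)^{2} = \left(- \frac{761}{12}\right)^{2} = \frac{579121}{144}$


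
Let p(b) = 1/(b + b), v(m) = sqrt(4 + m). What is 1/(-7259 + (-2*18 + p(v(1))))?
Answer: -145900/1064340499 - 2*sqrt(5)/1064340499 ≈ -0.00013708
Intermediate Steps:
p(b) = 1/(2*b)
1/(-7259 + (-2*18 + p(v(1)))) = 1/(-7259 + (-2*18 + 1/(2*(sqrt(4 + 1))))) = 1/(-7259 + (-36 + 1/(2*(sqrt(5))))) = 1/(-7259 + (-36 + (sqrt(5)/5)/2)) = 1/(-7259 + (-36 + sqrt(5)/10)) = 1/(-7295 + sqrt(5)/10)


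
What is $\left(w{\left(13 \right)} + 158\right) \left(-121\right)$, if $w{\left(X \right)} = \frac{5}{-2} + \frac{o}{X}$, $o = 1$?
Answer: $- \frac{489445}{26} \approx -18825.0$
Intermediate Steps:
$w{\left(X \right)} = - \frac{5}{2} + \frac{1}{X}$ ($w{\left(X \right)} = \frac{5}{-2} + 1 \frac{1}{X} = 5 \left(- \frac{1}{2}\right) + \frac{1}{X} = - \frac{5}{2} + \frac{1}{X}$)
$\left(w{\left(13 \right)} + 158\right) \left(-121\right) = \left(\left(- \frac{5}{2} + \frac{1}{13}\right) + 158\right) \left(-121\right) = \left(- \frac{63}{26} + 158\right) \left(-121\right) = \frac{4045}{26} \left(-121\right) = - \frac{489445}{26}$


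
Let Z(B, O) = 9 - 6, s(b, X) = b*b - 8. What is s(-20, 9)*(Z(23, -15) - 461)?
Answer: -179536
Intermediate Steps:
s(b, X) = -8 + b² (s(b, X) = b² - 8 = -8 + b²)
Z(B, O) = 3
s(-20, 9)*(Z(23, -15) - 461) = (-8 + (-20)²)*(3 - 461) = (-8 + 400)*(-458) = 392*(-458) = -179536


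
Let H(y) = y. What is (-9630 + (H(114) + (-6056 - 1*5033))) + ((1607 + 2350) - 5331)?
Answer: -21979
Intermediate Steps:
(-9630 + (H(114) + (-6056 - 1*5033))) + ((1607 + 2350) - 5331) = (-9630 + (114 + (-6056 - 1*5033))) + ((1607 + 2350) - 5331) = (-9630 + (114 + (-6056 - 5033))) + (3957 - 5331) = (-9630 + (114 - 11089)) - 1374 = (-9630 - 10975) - 1374 = -20605 - 1374 = -21979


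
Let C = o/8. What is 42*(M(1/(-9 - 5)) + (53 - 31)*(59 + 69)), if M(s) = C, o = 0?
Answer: 118272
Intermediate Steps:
C = 0 (C = 0/8 = 0*(⅛) = 0)
M(s) = 0
42*(M(1/(-9 - 5)) + (53 - 31)*(59 + 69)) = 42*(0 + (53 - 31)*(59 + 69)) = 42*(0 + 22*128) = 42*(0 + 2816) = 42*2816 = 118272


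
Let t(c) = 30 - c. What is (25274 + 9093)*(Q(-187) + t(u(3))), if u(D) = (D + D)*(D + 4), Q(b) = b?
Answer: -6839033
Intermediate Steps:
u(D) = 2*D*(4 + D) (u(D) = (2*D)*(4 + D) = 2*D*(4 + D))
(25274 + 9093)*(Q(-187) + t(u(3))) = (25274 + 9093)*(-187 + (30 - 2*3*(4 + 3))) = 34367*(-187 + (30 - 2*3*7)) = 34367*(-187 + (30 - 1*42)) = 34367*(-187 + (30 - 42)) = 34367*(-187 - 12) = 34367*(-199) = -6839033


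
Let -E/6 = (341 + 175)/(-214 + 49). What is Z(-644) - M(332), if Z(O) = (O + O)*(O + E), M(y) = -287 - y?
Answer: 44325789/55 ≈ 8.0592e+5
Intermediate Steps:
E = 1032/55 (E = -6*(341 + 175)/(-214 + 49) = -3096/(-165) = -3096*(-1)/165 = -6*(-172/55) = 1032/55 ≈ 18.764)
Z(O) = 2*O*(1032/55 + O) (Z(O) = (O + O)*(O + 1032/55) = (2*O)*(1032/55 + O) = 2*O*(1032/55 + O))
Z(-644) - M(332) = (2/55)*(-644)*(1032 + 55*(-644)) - (-287 - 1*332) = (2/55)*(-644)*(1032 - 35420) - (-287 - 332) = (2/55)*(-644)*(-34388) - 1*(-619) = 44291744/55 + 619 = 44325789/55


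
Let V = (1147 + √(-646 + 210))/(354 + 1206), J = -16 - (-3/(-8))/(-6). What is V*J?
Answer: -19499/1664 - 17*I*√109/832 ≈ -11.718 - 0.21332*I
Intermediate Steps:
J = -255/16 (J = -16 - (-3*(-⅛))*(-1)/6 = -16 - 3*(-1)/(8*6) = -16 - 1*(-1/16) = -16 + 1/16 = -255/16 ≈ -15.938)
V = 1147/1560 + I*√109/780 (V = (1147 + √(-436))/1560 = (1147 + 2*I*√109)*(1/1560) = 1147/1560 + I*√109/780 ≈ 0.73526 + 0.013385*I)
V*J = (1147/1560 + I*√109/780)*(-255/16) = -19499/1664 - 17*I*√109/832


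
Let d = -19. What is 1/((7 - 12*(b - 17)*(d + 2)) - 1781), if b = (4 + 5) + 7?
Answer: -1/1978 ≈ -0.00050556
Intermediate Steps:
b = 16 (b = 9 + 7 = 16)
1/((7 - 12*(b - 17)*(d + 2)) - 1781) = 1/((7 - 12*(16 - 17)*(-19 + 2)) - 1781) = 1/((7 - (-12)*(-17)) - 1781) = 1/((7 - 12*17) - 1781) = 1/((7 - 204) - 1781) = 1/(-197 - 1781) = 1/(-1978) = -1/1978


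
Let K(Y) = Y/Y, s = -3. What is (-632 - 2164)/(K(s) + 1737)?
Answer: -1398/869 ≈ -1.6087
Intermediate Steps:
K(Y) = 1
(-632 - 2164)/(K(s) + 1737) = (-632 - 2164)/(1 + 1737) = -2796/1738 = -2796*1/1738 = -1398/869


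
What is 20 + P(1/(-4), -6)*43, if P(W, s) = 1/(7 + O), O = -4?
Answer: 103/3 ≈ 34.333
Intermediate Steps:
P(W, s) = 1/3 (P(W, s) = 1/(7 - 4) = 1/3)
20 + P(1/(-4), -6)*43 = 20 + (1/3)*43 = 20 + 43/3 = 103/3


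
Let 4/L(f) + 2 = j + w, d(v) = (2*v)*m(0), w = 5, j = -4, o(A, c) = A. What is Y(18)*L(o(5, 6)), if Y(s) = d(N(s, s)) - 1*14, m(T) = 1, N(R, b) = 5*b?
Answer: -664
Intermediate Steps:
d(v) = 2*v (d(v) = (2*v)*1 = 2*v)
L(f) = -4 (L(f) = 4/(-2 + (-4 + 5)) = 4/(-2 + 1) = 4/(-1) = 4*(-1) = -4)
Y(s) = -14 + 10*s (Y(s) = 2*(5*s) - 1*14 = 10*s - 14 = -14 + 10*s)
Y(18)*L(o(5, 6)) = (-14 + 10*18)*(-4) = (-14 + 180)*(-4) = 166*(-4) = -664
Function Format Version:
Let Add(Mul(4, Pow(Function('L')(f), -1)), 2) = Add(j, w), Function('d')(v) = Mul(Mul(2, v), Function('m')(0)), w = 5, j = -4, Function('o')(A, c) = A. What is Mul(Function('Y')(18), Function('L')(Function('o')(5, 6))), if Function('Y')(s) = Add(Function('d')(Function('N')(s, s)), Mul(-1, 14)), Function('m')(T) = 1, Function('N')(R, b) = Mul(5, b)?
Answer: -664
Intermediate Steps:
Function('d')(v) = Mul(2, v) (Function('d')(v) = Mul(Mul(2, v), 1) = Mul(2, v))
Function('L')(f) = -4 (Function('L')(f) = Mul(4, Pow(Add(-2, Add(-4, 5)), -1)) = Mul(4, Pow(Add(-2, 1), -1)) = Mul(4, Pow(-1, -1)) = Mul(4, -1) = -4)
Function('Y')(s) = Add(-14, Mul(10, s)) (Function('Y')(s) = Add(Mul(2, Mul(5, s)), Mul(-1, 14)) = Add(Mul(10, s), -14) = Add(-14, Mul(10, s)))
Mul(Function('Y')(18), Function('L')(Function('o')(5, 6))) = Mul(Add(-14, Mul(10, 18)), -4) = Mul(Add(-14, 180), -4) = Mul(166, -4) = -664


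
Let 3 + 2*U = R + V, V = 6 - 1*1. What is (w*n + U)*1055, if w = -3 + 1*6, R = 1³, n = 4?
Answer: 28485/2 ≈ 14243.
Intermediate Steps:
R = 1
w = 3 (w = -3 + 6 = 3)
V = 5 (V = 6 - 1 = 5)
U = 3/2 (U = -3/2 + (1 + 5)/2 = -3/2 + (½)*6 = -3/2 + 3 = 3/2 ≈ 1.5000)
(w*n + U)*1055 = (3*4 + 3/2)*1055 = (12 + 3/2)*1055 = (27/2)*1055 = 28485/2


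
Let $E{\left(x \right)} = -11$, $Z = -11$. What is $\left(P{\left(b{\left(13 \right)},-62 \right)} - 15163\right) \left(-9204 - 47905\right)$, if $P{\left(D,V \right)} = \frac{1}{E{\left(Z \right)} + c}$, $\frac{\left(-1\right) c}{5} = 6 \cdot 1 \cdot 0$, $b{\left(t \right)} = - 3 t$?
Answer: $\frac{9525438546}{11} \approx 8.6595 \cdot 10^{8}$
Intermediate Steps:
$c = 0$ ($c = - 5 \cdot 6 \cdot 1 \cdot 0 = - 5 \cdot 6 \cdot 0 = \left(-5\right) 0 = 0$)
$P{\left(D,V \right)} = - \frac{1}{11}$ ($P{\left(D,V \right)} = \frac{1}{-11 + 0} = \frac{1}{-11} = - \frac{1}{11}$)
$\left(P{\left(b{\left(13 \right)},-62 \right)} - 15163\right) \left(-9204 - 47905\right) = \left(- \frac{1}{11} - 15163\right) \left(-9204 - 47905\right) = \left(- \frac{166794}{11}\right) \left(-57109\right) = \frac{9525438546}{11}$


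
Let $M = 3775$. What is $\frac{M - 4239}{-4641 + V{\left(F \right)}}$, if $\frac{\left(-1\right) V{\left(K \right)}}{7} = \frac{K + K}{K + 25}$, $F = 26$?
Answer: $\frac{23664}{237055} \approx 0.099825$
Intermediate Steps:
$V{\left(K \right)} = - \frac{14 K}{25 + K}$ ($V{\left(K \right)} = - 7 \frac{K + K}{K + 25} = - 7 \frac{2 K}{25 + K} = - \frac{14 K}{25 + K}$)
$\frac{M - 4239}{-4641 + V{\left(F \right)}} = \frac{3775 - 4239}{-4641 - \frac{364}{25 + 26}} = - \frac{464}{-4641 - \frac{364}{51}} = - \frac{464}{- \frac{237055}{51}} = \left(-464\right) \left(- \frac{51}{237055}\right) = \frac{23664}{237055}$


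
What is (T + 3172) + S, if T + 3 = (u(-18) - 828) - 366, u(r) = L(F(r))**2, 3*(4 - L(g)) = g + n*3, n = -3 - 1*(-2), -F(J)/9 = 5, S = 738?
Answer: 3113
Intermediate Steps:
F(J) = -45 (F(J) = -9*5 = -45)
n = -1 (n = -3 + 2 = -1)
L(g) = 5 - g/3 (L(g) = 4 - (g - 1*3)/3 = 4 - (g - 3)/3 = 4 - (-3 + g)/3 = 4 + (1 - g/3) = 5 - g/3)
u(r) = 400 (u(r) = (5 - 1/3*(-45))**2 = (5 + 15)**2 = 20**2 = 400)
T = -797 (T = -3 + ((400 - 828) - 366) = -3 + (-428 - 366) = -3 - 794 = -797)
(T + 3172) + S = (-797 + 3172) + 738 = 2375 + 738 = 3113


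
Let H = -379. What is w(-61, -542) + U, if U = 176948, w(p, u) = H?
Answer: 176569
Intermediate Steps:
w(p, u) = -379
w(-61, -542) + U = -379 + 176948 = 176569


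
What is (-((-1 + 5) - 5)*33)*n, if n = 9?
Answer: 297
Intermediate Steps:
(-((-1 + 5) - 5)*33)*n = (-((-1 + 5) - 5)*33)*9 = (-(4 - 5)*33)*9 = (-1*(-1)*33)*9 = (1*33)*9 = 33*9 = 297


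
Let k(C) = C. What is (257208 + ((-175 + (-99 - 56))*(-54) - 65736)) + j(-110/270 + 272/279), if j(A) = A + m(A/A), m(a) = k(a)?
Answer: 175178716/837 ≈ 2.0929e+5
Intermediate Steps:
m(a) = a
j(A) = 1 + A (j(A) = A + A/A = A + 1 = 1 + A)
(257208 + ((-175 + (-99 - 56))*(-54) - 65736)) + j(-110/270 + 272/279) = (257208 + ((-175 + (-99 - 56))*(-54) - 65736)) + (1 + (-110/270 + 272/279)) = (257208 + ((-175 - 155)*(-54) - 65736)) + (1 + (-110*1/270 + 272*(1/279))) = (257208 + (-330*(-54) - 65736)) + (1 + (-11/27 + 272/279)) = (257208 + (17820 - 65736)) + (1 + 475/837) = (257208 - 47916) + 1312/837 = 209292 + 1312/837 = 175178716/837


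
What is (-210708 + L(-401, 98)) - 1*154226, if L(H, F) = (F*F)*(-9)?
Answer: -451370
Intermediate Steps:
L(H, F) = -9*F² (L(H, F) = F²*(-9) = -9*F²)
(-210708 + L(-401, 98)) - 1*154226 = (-210708 - 9*98²) - 1*154226 = (-210708 - 9*9604) - 154226 = (-210708 - 86436) - 154226 = -297144 - 154226 = -451370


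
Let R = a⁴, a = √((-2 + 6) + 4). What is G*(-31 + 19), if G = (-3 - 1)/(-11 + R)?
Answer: 48/53 ≈ 0.90566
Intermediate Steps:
a = 2*√2 (a = √(4 + 4) = √8 = 2*√2 ≈ 2.8284)
R = 64 (R = (2*√2)⁴ = 64)
G = -4/53 (G = (-3 - 1)/(-11 + 64) = -4/53 ≈ -0.075472)
G*(-31 + 19) = -4*(-31 + 19)/53 = -4/53*(-12) = 48/53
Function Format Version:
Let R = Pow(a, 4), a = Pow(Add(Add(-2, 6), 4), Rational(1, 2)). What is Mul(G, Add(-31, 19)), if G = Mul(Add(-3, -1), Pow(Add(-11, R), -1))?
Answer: Rational(48, 53) ≈ 0.90566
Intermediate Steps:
a = Mul(2, Pow(2, Rational(1, 2))) (a = Pow(Add(4, 4), Rational(1, 2)) = Pow(8, Rational(1, 2)) = Mul(2, Pow(2, Rational(1, 2))) ≈ 2.8284)
R = 64 (R = Pow(Mul(2, Pow(2, Rational(1, 2))), 4) = 64)
G = Rational(-4, 53) (G = Mul(Add(-3, -1), Pow(Add(-11, 64), -1)) = Mul(-4, Pow(53, -1)) = Mul(-4, Rational(1, 53)) = Rational(-4, 53) ≈ -0.075472)
Mul(G, Add(-31, 19)) = Mul(Rational(-4, 53), Add(-31, 19)) = Mul(Rational(-4, 53), -12) = Rational(48, 53)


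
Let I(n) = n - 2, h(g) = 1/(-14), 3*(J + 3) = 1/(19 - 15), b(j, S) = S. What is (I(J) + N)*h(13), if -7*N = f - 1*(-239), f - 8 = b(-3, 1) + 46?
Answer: 563/168 ≈ 3.3512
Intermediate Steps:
J = -35/12 (J = -3 + 1/(3*(19 - 15)) = -3 + (⅓)/4 = -3 + (⅓)*(¼) = -3 + 1/12 = -35/12 ≈ -2.9167)
f = 55 (f = 8 + (1 + 46) = 8 + 47 = 55)
h(g) = -1/14
I(n) = -2 + n
N = -42 (N = -(55 - 1*(-239))/7 = -(55 + 239)/7 = -⅐*294 = -42)
(I(J) + N)*h(13) = ((-2 - 35/12) - 42)*(-1/14) = (-59/12 - 42)*(-1/14) = -563/12*(-1/14) = 563/168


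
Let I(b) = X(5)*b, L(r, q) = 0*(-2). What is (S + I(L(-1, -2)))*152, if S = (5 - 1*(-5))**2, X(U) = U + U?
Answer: 15200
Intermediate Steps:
L(r, q) = 0
X(U) = 2*U
I(b) = 10*b (I(b) = (2*5)*b = 10*b)
S = 100 (S = (5 + 5)**2 = 10**2 = 100)
(S + I(L(-1, -2)))*152 = (100 + 10*0)*152 = (100 + 0)*152 = 100*152 = 15200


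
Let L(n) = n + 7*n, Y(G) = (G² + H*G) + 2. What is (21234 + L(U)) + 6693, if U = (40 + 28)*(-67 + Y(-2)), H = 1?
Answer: -6345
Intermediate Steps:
Y(G) = 2 + G + G² (Y(G) = (G² + 1*G) + 2 = (G² + G) + 2 = (G + G²) + 2 = 2 + G + G²)
U = -4284 (U = (40 + 28)*(-67 + (2 - 2 + (-2)²)) = 68*(-67 + (2 - 2 + 4)) = 68*(-67 + 4) = 68*(-63) = -4284)
L(n) = 8*n
(21234 + L(U)) + 6693 = (21234 + 8*(-4284)) + 6693 = (21234 - 34272) + 6693 = -13038 + 6693 = -6345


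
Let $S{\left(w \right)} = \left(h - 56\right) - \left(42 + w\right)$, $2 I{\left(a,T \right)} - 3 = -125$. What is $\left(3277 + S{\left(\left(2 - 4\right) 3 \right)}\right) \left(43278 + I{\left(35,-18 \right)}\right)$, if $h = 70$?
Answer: $140671335$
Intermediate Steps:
$I{\left(a,T \right)} = -61$ ($I{\left(a,T \right)} = \frac{3}{2} + \frac{1}{2} \left(-125\right) = \frac{3}{2} - \frac{125}{2} = -61$)
$S{\left(w \right)} = -28 - w$ ($S{\left(w \right)} = \left(70 - 56\right) - \left(42 + w\right) = 14 - \left(42 + w\right) = -28 - w$)
$\left(3277 + S{\left(\left(2 - 4\right) 3 \right)}\right) \left(43278 + I{\left(35,-18 \right)}\right) = \left(3277 - \left(28 + \left(2 - 4\right) 3\right)\right) \left(43278 - 61\right) = \left(3277 - \left(28 - 6\right)\right) 43217 = \left(3277 - 22\right) 43217 = 3255 \cdot 43217 = 140671335$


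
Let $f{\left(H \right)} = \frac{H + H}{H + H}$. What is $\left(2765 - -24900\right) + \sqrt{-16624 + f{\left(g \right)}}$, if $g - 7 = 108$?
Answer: $27665 + 3 i \sqrt{1847} \approx 27665.0 + 128.93 i$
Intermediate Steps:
$g = 115$ ($g = 7 + 108 = 115$)
$f{\left(H \right)} = 1$ ($f{\left(H \right)} = \frac{2 H}{2 H} = 2 H \frac{1}{2 H} = 1$)
$\left(2765 - -24900\right) + \sqrt{-16624 + f{\left(g \right)}} = \left(2765 - -24900\right) + \sqrt{-16624 + 1} = \left(2765 + 24900\right) + \sqrt{-16623} = 27665 + 3 i \sqrt{1847}$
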